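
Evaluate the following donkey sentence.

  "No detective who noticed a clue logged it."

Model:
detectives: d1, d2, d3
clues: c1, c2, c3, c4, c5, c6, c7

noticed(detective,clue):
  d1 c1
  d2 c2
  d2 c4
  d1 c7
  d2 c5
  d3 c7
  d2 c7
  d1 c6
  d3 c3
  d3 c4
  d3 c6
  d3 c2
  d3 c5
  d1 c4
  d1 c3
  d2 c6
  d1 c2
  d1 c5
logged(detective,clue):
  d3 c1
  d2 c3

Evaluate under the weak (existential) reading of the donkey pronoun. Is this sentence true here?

True

"it" takes "a clue" as antecedent — a donkey pronoun bound across the clause boundary.
Truth condition: for no (d,c) with noticed(d,c) does logged(d,c) hold.
Restrictor pairs — does the scope hold? (d1,c1):fails  (d1,c2):fails  (d1,c3):fails  (d1,c4):fails  (d1,c5):fails  (d1,c6):fails  (d1,c7):fails  (d2,c2):fails  (d2,c4):fails  (d2,c5):fails  (d2,c6):fails  (d2,c7):fails  (d3,c2):fails  (d3,c3):fails  (d3,c4):fails  (d3,c5):fails  (d3,c6):fails  (d3,c7):fails
Scope holds for no restrictor pair, so the sentence is true.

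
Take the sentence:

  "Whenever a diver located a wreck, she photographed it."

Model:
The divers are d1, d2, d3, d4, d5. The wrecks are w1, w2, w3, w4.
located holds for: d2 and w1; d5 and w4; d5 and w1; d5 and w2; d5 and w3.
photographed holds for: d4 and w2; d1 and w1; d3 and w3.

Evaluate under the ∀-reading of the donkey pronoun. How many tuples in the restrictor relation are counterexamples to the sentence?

5

"it" takes "a wreck" as antecedent — a donkey pronoun bound across the clause boundary.
Strong reading: for every (d,w) with located(d,w), photographed(d,w).
Restrictor pairs: (d2,w1) ✗  (d5,w1) ✗  (d5,w2) ✗  (d5,w3) ✗  (d5,w4) ✗
Counterexamples (restrictor pairs failing the scope): 5.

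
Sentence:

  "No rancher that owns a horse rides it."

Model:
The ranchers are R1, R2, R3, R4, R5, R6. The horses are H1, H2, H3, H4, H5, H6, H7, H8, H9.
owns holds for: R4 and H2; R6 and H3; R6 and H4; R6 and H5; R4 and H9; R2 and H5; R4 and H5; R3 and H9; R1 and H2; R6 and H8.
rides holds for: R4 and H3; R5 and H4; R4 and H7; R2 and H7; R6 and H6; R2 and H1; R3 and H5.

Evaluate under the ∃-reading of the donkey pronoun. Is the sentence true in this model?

True

"it" takes "a horse" as antecedent — a donkey pronoun bound across the clause boundary.
Truth condition: for no (r,h) with owns(r,h) does rides(r,h) hold.
Restrictor pairs — does the scope hold? (R1,H2):fails  (R2,H5):fails  (R3,H9):fails  (R4,H2):fails  (R4,H5):fails  (R4,H9):fails  (R6,H3):fails  (R6,H4):fails  (R6,H5):fails  (R6,H8):fails
Scope holds for no restrictor pair, so the sentence is true.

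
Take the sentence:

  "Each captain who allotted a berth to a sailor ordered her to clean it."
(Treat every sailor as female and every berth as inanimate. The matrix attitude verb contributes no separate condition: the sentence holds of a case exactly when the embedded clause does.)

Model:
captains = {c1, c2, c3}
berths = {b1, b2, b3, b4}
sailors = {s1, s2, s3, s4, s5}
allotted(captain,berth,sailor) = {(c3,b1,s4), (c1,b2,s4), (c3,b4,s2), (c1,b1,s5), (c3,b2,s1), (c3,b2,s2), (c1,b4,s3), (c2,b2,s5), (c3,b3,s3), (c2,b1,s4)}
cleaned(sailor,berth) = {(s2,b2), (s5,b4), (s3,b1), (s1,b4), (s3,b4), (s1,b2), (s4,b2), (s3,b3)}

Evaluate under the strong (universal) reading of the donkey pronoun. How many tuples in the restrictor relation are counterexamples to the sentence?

"her" takes "a sailor" as antecedent and "it" takes "a berth"; both are donkey pronouns co-varying with the restrictor.
Strong reading: for every (c,b,s) with allotted(c,b,s), cleaned(s,b).
Restrictor triples: (c1,b1,s5)→cleaned(s5,b1) ✗  (c1,b2,s4)→cleaned(s4,b2) ✓  (c1,b4,s3)→cleaned(s3,b4) ✓  (c2,b1,s4)→cleaned(s4,b1) ✗  (c2,b2,s5)→cleaned(s5,b2) ✗  (c3,b1,s4)→cleaned(s4,b1) ✗  (c3,b2,s1)→cleaned(s1,b2) ✓  (c3,b2,s2)→cleaned(s2,b2) ✓  (c3,b3,s3)→cleaned(s3,b3) ✓  (c3,b4,s2)→cleaned(s2,b4) ✗
Counterexamples (restrictor triples failing the scope): 5.

5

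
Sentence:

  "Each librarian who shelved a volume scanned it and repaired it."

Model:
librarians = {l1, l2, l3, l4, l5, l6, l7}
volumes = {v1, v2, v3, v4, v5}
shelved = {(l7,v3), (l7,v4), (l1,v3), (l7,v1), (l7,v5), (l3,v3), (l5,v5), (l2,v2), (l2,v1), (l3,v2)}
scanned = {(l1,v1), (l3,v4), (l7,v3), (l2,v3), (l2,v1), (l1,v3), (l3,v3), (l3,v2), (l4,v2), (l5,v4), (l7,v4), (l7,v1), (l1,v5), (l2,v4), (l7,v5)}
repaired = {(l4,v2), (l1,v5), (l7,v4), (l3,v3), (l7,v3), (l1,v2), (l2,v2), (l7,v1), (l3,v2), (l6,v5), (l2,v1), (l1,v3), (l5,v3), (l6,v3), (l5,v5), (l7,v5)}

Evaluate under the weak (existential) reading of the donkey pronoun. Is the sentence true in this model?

"it" takes "a volume" as antecedent — a donkey pronoun bound across the clause boundary.
Weak reading: every librarian l with some shelved-volume has at least one shelved-volume v such that scanned(l,v) ∧ repaired(l,v).
Per librarian: l1:✓  l2:✓  l3:✓  l5:✗  l7:✓
l5 has no witness among its shelved-volumes.

False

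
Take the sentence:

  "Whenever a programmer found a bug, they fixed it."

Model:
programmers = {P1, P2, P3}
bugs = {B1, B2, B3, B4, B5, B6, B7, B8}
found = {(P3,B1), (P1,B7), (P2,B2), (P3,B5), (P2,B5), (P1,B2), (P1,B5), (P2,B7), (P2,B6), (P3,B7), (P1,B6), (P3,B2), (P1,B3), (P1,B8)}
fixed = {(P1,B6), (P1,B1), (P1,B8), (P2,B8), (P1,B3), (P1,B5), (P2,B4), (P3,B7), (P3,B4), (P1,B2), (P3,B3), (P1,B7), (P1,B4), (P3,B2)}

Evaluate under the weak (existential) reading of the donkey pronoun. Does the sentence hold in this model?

False

"it" takes "a bug" as antecedent — a donkey pronoun bound across the clause boundary.
Weak reading: every programmer p with some found-bug has at least one found-bug b such that fixed(p,b).
Per programmer: P1:✓  P2:✗  P3:✓
P2 has no witness among its found-bugs.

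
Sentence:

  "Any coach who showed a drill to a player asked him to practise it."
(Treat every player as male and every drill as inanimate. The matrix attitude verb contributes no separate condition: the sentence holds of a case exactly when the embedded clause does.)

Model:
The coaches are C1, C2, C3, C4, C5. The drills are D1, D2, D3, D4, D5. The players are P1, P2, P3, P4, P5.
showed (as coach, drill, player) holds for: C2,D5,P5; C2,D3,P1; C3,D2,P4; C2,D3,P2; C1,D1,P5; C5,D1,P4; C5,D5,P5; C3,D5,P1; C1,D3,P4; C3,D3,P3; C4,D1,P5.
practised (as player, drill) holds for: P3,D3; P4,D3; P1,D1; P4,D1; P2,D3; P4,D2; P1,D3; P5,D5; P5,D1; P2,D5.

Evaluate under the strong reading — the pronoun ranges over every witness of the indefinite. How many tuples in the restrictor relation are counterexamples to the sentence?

1

"him" takes "a player" as antecedent and "it" takes "a drill"; both are donkey pronouns co-varying with the restrictor.
Strong reading: for every (c,d,p) with showed(c,d,p), practised(p,d).
Restrictor triples: (C1,D1,P5)→practised(P5,D1) ✓  (C1,D3,P4)→practised(P4,D3) ✓  (C2,D3,P1)→practised(P1,D3) ✓  (C2,D3,P2)→practised(P2,D3) ✓  (C2,D5,P5)→practised(P5,D5) ✓  (C3,D2,P4)→practised(P4,D2) ✓  (C3,D3,P3)→practised(P3,D3) ✓  (C3,D5,P1)→practised(P1,D5) ✗  (C4,D1,P5)→practised(P5,D1) ✓  (C5,D1,P4)→practised(P4,D1) ✓  (C5,D5,P5)→practised(P5,D5) ✓
Counterexamples (restrictor triples failing the scope): 1.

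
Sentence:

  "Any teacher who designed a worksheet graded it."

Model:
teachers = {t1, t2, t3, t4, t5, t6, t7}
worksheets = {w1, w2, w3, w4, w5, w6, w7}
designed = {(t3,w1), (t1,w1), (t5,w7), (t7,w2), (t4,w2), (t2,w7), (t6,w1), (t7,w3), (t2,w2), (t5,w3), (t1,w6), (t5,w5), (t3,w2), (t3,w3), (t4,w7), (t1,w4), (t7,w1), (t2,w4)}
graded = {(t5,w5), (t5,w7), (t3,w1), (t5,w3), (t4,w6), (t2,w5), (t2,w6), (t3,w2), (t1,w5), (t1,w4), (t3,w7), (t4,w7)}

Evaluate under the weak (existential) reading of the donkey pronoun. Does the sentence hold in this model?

"it" takes "a worksheet" as antecedent — a donkey pronoun bound across the clause boundary.
Weak reading: every teacher t with some designed-worksheet has at least one designed-worksheet w such that graded(t,w).
Per teacher: t1:✓  t2:✗  t3:✓  t4:✓  t5:✓  t6:✗  t7:✗
t2 has no witness among its designed-worksheets.

False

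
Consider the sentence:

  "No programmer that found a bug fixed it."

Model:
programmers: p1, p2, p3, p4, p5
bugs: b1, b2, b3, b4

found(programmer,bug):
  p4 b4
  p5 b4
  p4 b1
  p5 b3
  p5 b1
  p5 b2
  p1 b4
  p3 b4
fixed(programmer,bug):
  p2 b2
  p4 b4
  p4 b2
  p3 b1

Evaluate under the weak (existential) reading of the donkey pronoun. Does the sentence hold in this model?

False

"it" takes "a bug" as antecedent — a donkey pronoun bound across the clause boundary.
Truth condition: for no (p,b) with found(p,b) does fixed(p,b) hold.
Restrictor pairs — does the scope hold? (p1,b4):fails  (p3,b4):fails  (p4,b1):fails  (p4,b4):holds  (p5,b1):fails  (p5,b2):fails  (p5,b3):fails  (p5,b4):fails
Scope holds for 1 pair(s), so the sentence is false.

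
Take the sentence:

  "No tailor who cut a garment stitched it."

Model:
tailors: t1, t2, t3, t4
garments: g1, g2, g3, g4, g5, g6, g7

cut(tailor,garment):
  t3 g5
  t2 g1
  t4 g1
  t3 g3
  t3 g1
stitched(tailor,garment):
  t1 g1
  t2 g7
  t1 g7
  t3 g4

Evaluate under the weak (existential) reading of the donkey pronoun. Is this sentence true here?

"it" takes "a garment" as antecedent — a donkey pronoun bound across the clause boundary.
Truth condition: for no (t,g) with cut(t,g) does stitched(t,g) hold.
Restrictor pairs — does the scope hold? (t2,g1):fails  (t3,g1):fails  (t3,g3):fails  (t3,g5):fails  (t4,g1):fails
Scope holds for no restrictor pair, so the sentence is true.

True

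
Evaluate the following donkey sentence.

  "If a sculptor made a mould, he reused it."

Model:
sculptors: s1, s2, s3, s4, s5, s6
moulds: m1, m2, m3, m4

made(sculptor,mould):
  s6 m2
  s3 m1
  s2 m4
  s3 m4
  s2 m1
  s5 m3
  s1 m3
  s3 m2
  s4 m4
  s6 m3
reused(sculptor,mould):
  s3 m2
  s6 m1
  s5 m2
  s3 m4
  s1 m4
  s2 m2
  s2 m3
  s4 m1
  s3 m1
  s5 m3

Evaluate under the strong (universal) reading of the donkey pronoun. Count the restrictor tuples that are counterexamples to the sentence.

6

"it" takes "a mould" as antecedent — a donkey pronoun bound across the clause boundary.
Strong reading: for every (s,m) with made(s,m), reused(s,m).
Restrictor pairs: (s1,m3) ✗  (s2,m1) ✗  (s2,m4) ✗  (s3,m1) ✓  (s3,m2) ✓  (s3,m4) ✓  (s4,m4) ✗  (s5,m3) ✓  (s6,m2) ✗  (s6,m3) ✗
Counterexamples (restrictor pairs failing the scope): 6.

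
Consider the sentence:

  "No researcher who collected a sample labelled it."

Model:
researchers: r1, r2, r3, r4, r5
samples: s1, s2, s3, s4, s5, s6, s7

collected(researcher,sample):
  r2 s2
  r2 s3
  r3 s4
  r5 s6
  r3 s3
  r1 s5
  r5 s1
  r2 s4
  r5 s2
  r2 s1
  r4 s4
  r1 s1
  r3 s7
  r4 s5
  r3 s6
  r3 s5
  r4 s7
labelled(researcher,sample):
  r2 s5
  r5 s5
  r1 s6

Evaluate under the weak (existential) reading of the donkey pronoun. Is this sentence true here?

"it" takes "a sample" as antecedent — a donkey pronoun bound across the clause boundary.
Truth condition: for no (r,s) with collected(r,s) does labelled(r,s) hold.
Restrictor pairs — does the scope hold? (r1,s1):fails  (r1,s5):fails  (r2,s1):fails  (r2,s2):fails  (r2,s3):fails  (r2,s4):fails  (r3,s3):fails  (r3,s4):fails  (r3,s5):fails  (r3,s6):fails  (r3,s7):fails  (r4,s4):fails  (r4,s5):fails  (r4,s7):fails  (r5,s1):fails  (r5,s2):fails  (r5,s6):fails
Scope holds for no restrictor pair, so the sentence is true.

True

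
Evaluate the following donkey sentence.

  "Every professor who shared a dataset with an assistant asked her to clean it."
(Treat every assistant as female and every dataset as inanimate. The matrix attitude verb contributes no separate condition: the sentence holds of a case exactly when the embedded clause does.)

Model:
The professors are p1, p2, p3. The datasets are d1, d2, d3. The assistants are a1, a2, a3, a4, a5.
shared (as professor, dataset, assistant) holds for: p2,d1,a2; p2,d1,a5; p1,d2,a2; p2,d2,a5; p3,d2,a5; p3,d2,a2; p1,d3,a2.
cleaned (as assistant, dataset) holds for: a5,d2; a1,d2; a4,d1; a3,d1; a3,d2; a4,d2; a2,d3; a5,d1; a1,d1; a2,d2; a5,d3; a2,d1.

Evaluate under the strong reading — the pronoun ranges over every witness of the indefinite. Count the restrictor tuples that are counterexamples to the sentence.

0

"her" takes "an assistant" as antecedent and "it" takes "a dataset"; both are donkey pronouns co-varying with the restrictor.
Strong reading: for every (p,d,a) with shared(p,d,a), cleaned(a,d).
Restrictor triples: (p1,d2,a2)→cleaned(a2,d2) ✓  (p1,d3,a2)→cleaned(a2,d3) ✓  (p2,d1,a2)→cleaned(a2,d1) ✓  (p2,d1,a5)→cleaned(a5,d1) ✓  (p2,d2,a5)→cleaned(a5,d2) ✓  (p3,d2,a2)→cleaned(a2,d2) ✓  (p3,d2,a5)→cleaned(a5,d2) ✓
Counterexamples (restrictor triples failing the scope): 0.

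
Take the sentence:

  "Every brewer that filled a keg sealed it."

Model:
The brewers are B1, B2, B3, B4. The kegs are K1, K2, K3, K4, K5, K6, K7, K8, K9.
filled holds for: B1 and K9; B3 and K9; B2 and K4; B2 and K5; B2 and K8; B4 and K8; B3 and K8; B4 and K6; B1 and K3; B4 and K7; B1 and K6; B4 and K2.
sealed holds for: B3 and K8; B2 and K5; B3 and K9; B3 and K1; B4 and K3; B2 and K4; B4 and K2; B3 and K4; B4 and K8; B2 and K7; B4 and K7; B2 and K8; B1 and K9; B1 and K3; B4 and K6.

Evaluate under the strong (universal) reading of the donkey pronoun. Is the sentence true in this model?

"it" takes "a keg" as antecedent — a donkey pronoun bound across the clause boundary.
Strong reading: for every (b,k) with filled(b,k), sealed(b,k).
Restrictor pairs: (B1,K3) ✓  (B1,K6) ✗  (B1,K9) ✓  (B2,K4) ✓  (B2,K5) ✓  (B2,K8) ✓  (B3,K8) ✓  (B3,K9) ✓  (B4,K2) ✓  (B4,K6) ✓  (B4,K7) ✓  (B4,K8) ✓
Counterexample: (B1,K6) is in filled but fails the scope.

False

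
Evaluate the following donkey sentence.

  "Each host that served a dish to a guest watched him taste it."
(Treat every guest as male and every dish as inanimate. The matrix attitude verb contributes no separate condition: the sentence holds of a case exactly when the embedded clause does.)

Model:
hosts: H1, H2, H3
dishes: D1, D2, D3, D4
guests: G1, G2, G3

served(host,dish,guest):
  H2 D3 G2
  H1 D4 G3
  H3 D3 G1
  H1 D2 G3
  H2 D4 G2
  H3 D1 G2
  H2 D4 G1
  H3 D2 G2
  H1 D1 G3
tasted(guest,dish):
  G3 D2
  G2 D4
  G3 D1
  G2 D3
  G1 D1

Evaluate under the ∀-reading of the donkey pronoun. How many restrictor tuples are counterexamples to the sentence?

5

"him" takes "a guest" as antecedent and "it" takes "a dish"; both are donkey pronouns co-varying with the restrictor.
Strong reading: for every (h,d,g) with served(h,d,g), tasted(g,d).
Restrictor triples: (H1,D1,G3)→tasted(G3,D1) ✓  (H1,D2,G3)→tasted(G3,D2) ✓  (H1,D4,G3)→tasted(G3,D4) ✗  (H2,D3,G2)→tasted(G2,D3) ✓  (H2,D4,G1)→tasted(G1,D4) ✗  (H2,D4,G2)→tasted(G2,D4) ✓  (H3,D1,G2)→tasted(G2,D1) ✗  (H3,D2,G2)→tasted(G2,D2) ✗  (H3,D3,G1)→tasted(G1,D3) ✗
Counterexamples (restrictor triples failing the scope): 5.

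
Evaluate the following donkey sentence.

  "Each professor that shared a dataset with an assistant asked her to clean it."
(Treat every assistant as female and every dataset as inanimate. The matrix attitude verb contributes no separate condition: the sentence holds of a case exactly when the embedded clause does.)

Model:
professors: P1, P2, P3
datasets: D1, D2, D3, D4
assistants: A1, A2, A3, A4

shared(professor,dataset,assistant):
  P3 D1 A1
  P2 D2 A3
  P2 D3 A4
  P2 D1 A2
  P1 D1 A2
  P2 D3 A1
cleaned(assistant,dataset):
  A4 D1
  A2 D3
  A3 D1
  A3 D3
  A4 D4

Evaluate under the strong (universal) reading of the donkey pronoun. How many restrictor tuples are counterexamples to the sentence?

"her" takes "an assistant" as antecedent and "it" takes "a dataset"; both are donkey pronouns co-varying with the restrictor.
Strong reading: for every (p,d,a) with shared(p,d,a), cleaned(a,d).
Restrictor triples: (P1,D1,A2)→cleaned(A2,D1) ✗  (P2,D1,A2)→cleaned(A2,D1) ✗  (P2,D2,A3)→cleaned(A3,D2) ✗  (P2,D3,A1)→cleaned(A1,D3) ✗  (P2,D3,A4)→cleaned(A4,D3) ✗  (P3,D1,A1)→cleaned(A1,D1) ✗
Counterexamples (restrictor triples failing the scope): 6.

6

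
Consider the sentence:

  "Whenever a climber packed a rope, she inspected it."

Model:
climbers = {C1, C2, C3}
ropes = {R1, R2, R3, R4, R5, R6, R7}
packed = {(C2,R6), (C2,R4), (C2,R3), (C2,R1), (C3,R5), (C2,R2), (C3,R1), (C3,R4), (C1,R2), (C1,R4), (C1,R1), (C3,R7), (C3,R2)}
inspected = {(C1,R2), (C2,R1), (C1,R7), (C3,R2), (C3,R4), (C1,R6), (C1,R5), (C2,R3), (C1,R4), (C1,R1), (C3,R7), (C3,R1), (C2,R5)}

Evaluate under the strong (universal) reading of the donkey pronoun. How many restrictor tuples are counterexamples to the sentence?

"it" takes "a rope" as antecedent — a donkey pronoun bound across the clause boundary.
Strong reading: for every (c,r) with packed(c,r), inspected(c,r).
Restrictor pairs: (C1,R1) ✓  (C1,R2) ✓  (C1,R4) ✓  (C2,R1) ✓  (C2,R2) ✗  (C2,R3) ✓  (C2,R4) ✗  (C2,R6) ✗  (C3,R1) ✓  (C3,R2) ✓  (C3,R4) ✓  (C3,R5) ✗  (C3,R7) ✓
Counterexamples (restrictor pairs failing the scope): 4.

4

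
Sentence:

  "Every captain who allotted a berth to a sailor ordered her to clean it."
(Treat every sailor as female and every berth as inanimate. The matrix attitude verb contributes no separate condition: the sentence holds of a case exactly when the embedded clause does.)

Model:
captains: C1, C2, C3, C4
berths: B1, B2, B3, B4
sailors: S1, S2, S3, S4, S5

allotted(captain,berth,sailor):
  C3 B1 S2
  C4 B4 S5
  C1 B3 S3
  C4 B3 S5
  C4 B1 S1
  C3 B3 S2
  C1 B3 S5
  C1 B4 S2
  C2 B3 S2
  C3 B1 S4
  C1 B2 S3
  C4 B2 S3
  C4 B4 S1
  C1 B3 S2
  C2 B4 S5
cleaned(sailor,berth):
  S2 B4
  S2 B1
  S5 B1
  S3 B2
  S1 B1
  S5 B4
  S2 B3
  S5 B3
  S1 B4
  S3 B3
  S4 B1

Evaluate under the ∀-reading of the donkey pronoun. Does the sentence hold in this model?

"her" takes "a sailor" as antecedent and "it" takes "a berth"; both are donkey pronouns co-varying with the restrictor.
Strong reading: for every (c,b,s) with allotted(c,b,s), cleaned(s,b).
Restrictor triples: (C1,B2,S3)→cleaned(S3,B2) ✓  (C1,B3,S2)→cleaned(S2,B3) ✓  (C1,B3,S3)→cleaned(S3,B3) ✓  (C1,B3,S5)→cleaned(S5,B3) ✓  (C1,B4,S2)→cleaned(S2,B4) ✓  (C2,B3,S2)→cleaned(S2,B3) ✓  (C2,B4,S5)→cleaned(S5,B4) ✓  (C3,B1,S2)→cleaned(S2,B1) ✓  (C3,B1,S4)→cleaned(S4,B1) ✓  (C3,B3,S2)→cleaned(S2,B3) ✓  (C4,B1,S1)→cleaned(S1,B1) ✓  (C4,B2,S3)→cleaned(S3,B2) ✓  (C4,B3,S5)→cleaned(S5,B3) ✓  (C4,B4,S1)→cleaned(S1,B4) ✓  (C4,B4,S5)→cleaned(S5,B4) ✓
Every restrictor triple satisfies the scope.

True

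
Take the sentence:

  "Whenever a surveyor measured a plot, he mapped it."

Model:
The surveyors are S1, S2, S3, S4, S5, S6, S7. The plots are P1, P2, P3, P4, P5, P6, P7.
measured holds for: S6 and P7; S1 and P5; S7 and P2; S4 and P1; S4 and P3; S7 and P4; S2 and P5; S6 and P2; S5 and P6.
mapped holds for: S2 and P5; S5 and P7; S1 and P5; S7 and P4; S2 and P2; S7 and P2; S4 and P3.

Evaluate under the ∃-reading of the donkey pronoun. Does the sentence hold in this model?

"it" takes "a plot" as antecedent — a donkey pronoun bound across the clause boundary.
Weak reading: every surveyor s with some measured-plot has at least one measured-plot p such that mapped(s,p).
Per surveyor: S1:✓  S2:✓  S4:✓  S5:✗  S6:✗  S7:✓
S5 has no witness among its measured-plots.

False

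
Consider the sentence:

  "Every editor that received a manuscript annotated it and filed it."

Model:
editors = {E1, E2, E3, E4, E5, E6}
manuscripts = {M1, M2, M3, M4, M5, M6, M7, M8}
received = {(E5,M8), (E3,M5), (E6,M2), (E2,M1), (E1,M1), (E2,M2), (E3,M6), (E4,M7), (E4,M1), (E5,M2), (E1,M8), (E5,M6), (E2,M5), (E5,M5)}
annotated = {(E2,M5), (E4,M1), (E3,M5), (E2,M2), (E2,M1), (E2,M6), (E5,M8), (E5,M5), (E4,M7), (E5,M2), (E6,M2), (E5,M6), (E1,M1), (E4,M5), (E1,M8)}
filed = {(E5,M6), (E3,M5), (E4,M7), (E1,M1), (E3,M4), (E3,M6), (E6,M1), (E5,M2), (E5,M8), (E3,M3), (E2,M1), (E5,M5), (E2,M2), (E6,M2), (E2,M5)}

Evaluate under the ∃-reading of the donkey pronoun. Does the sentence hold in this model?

"it" takes "a manuscript" as antecedent — a donkey pronoun bound across the clause boundary.
Weak reading: every editor e with some received-manuscript has at least one received-manuscript m such that annotated(e,m) ∧ filed(e,m).
Per editor: E1:✓  E2:✓  E3:✓  E4:✓  E5:✓  E6:✓
Every editor in the restrictor has a witness.

True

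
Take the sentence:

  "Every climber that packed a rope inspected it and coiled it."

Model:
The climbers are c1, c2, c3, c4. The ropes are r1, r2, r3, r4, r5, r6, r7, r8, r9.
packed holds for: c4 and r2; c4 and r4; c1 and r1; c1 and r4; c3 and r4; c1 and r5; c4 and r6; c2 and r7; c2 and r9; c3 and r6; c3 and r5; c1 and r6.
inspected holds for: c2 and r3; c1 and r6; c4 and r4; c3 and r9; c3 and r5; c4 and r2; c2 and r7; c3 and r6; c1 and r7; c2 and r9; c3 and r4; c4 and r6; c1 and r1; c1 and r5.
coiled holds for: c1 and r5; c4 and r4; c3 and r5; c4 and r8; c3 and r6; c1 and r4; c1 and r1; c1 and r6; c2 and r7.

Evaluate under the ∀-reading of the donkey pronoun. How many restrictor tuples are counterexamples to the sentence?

5

"it" takes "a rope" as antecedent — a donkey pronoun bound across the clause boundary.
Strong reading: for every (c,r) with packed(c,r), inspected(c,r) ∧ coiled(c,r).
Restrictor pairs: (c1,r1) ✓  (c1,r4) ✗  (c1,r5) ✓  (c1,r6) ✓  (c2,r7) ✓  (c2,r9) ✗  (c3,r4) ✗  (c3,r5) ✓  (c3,r6) ✓  (c4,r2) ✗  (c4,r4) ✓  (c4,r6) ✗
Counterexamples (restrictor pairs failing the scope): 5.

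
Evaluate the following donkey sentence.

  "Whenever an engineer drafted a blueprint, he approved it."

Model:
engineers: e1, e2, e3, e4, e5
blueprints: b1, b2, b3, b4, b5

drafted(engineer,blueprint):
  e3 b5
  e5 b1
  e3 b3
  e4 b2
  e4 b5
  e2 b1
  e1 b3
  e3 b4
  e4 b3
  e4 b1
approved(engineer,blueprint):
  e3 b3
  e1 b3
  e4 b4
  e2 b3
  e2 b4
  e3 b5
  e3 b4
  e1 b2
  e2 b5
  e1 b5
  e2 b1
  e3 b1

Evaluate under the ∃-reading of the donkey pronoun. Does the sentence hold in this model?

False

"it" takes "a blueprint" as antecedent — a donkey pronoun bound across the clause boundary.
Weak reading: every engineer e with some drafted-blueprint has at least one drafted-blueprint b such that approved(e,b).
Per engineer: e1:✓  e2:✓  e3:✓  e4:✗  e5:✗
e4 has no witness among its drafted-blueprints.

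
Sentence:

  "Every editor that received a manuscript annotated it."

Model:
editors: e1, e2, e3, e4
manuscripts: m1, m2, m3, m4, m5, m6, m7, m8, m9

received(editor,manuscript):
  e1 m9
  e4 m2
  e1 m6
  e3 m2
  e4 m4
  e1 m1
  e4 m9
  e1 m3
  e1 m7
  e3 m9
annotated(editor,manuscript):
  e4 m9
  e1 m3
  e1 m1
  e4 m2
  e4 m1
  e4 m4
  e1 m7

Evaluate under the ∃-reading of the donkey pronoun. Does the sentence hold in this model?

"it" takes "a manuscript" as antecedent — a donkey pronoun bound across the clause boundary.
Weak reading: every editor e with some received-manuscript has at least one received-manuscript m such that annotated(e,m).
Per editor: e1:✓  e3:✗  e4:✓
e3 has no witness among its received-manuscripts.

False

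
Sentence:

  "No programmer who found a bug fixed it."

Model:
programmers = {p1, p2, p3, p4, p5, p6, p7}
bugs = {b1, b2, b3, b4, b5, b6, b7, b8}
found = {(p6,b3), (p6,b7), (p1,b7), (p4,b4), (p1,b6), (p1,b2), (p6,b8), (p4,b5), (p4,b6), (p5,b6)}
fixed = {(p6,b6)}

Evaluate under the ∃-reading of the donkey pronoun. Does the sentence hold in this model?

True

"it" takes "a bug" as antecedent — a donkey pronoun bound across the clause boundary.
Truth condition: for no (p,b) with found(p,b) does fixed(p,b) hold.
Restrictor pairs — does the scope hold? (p1,b2):fails  (p1,b6):fails  (p1,b7):fails  (p4,b4):fails  (p4,b5):fails  (p4,b6):fails  (p5,b6):fails  (p6,b3):fails  (p6,b7):fails  (p6,b8):fails
Scope holds for no restrictor pair, so the sentence is true.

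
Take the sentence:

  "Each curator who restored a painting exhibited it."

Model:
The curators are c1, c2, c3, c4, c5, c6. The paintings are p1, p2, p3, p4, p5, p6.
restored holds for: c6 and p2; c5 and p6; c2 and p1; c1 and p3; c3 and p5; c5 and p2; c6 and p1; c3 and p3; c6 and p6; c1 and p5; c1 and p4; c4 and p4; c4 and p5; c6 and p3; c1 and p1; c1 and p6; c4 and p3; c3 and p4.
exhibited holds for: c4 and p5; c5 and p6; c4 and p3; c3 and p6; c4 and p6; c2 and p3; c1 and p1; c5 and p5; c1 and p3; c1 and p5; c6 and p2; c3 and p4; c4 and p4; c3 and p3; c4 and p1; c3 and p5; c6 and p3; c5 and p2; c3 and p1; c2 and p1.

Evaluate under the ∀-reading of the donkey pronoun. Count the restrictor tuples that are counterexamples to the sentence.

"it" takes "a painting" as antecedent — a donkey pronoun bound across the clause boundary.
Strong reading: for every (c,p) with restored(c,p), exhibited(c,p).
Restrictor pairs: (c1,p1) ✓  (c1,p3) ✓  (c1,p4) ✗  (c1,p5) ✓  (c1,p6) ✗  (c2,p1) ✓  (c3,p3) ✓  (c3,p4) ✓  (c3,p5) ✓  (c4,p3) ✓  (c4,p4) ✓  (c4,p5) ✓  (c5,p2) ✓  (c5,p6) ✓  (c6,p1) ✗  (c6,p2) ✓  (c6,p3) ✓  (c6,p6) ✗
Counterexamples (restrictor pairs failing the scope): 4.

4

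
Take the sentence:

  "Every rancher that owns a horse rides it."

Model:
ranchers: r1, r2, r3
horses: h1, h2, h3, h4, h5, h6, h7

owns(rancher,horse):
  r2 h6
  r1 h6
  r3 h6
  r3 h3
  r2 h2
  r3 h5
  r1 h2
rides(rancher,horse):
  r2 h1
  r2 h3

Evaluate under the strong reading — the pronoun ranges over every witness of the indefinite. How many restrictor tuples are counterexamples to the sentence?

"it" takes "a horse" as antecedent — a donkey pronoun bound across the clause boundary.
Strong reading: for every (r,h) with owns(r,h), rides(r,h).
Restrictor pairs: (r1,h2) ✗  (r1,h6) ✗  (r2,h2) ✗  (r2,h6) ✗  (r3,h3) ✗  (r3,h5) ✗  (r3,h6) ✗
Counterexamples (restrictor pairs failing the scope): 7.

7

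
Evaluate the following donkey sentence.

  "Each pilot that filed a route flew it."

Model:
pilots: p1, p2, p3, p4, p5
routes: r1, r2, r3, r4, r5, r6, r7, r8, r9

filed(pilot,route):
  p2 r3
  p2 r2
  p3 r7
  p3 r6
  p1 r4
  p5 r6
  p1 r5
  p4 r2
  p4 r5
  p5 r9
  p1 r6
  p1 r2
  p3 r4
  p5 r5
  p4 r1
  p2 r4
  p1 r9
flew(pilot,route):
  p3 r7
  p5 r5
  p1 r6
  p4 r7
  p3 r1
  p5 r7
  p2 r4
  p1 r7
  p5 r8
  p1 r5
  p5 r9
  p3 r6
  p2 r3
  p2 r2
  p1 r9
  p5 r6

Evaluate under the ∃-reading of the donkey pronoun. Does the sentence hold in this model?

False

"it" takes "a route" as antecedent — a donkey pronoun bound across the clause boundary.
Weak reading: every pilot p with some filed-route has at least one filed-route r such that flew(p,r).
Per pilot: p1:✓  p2:✓  p3:✓  p4:✗  p5:✓
p4 has no witness among its filed-routes.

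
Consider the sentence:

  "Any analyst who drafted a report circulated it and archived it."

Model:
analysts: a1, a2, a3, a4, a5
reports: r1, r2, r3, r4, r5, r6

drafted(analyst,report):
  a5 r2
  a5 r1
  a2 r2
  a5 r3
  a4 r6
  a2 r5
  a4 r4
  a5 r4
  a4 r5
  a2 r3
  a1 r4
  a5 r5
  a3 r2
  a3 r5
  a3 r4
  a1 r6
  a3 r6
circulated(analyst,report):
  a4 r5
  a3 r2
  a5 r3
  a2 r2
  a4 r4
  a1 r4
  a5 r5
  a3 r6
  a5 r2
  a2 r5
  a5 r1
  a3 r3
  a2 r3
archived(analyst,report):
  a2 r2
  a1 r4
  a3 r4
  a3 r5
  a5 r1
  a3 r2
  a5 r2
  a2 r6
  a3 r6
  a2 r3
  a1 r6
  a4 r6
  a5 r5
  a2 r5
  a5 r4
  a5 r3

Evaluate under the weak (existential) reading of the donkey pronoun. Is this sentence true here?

False

"it" takes "a report" as antecedent — a donkey pronoun bound across the clause boundary.
Weak reading: every analyst a with some drafted-report has at least one drafted-report r such that circulated(a,r) ∧ archived(a,r).
Per analyst: a1:✓  a2:✓  a3:✓  a4:✗  a5:✓
a4 has no witness among its drafted-reports.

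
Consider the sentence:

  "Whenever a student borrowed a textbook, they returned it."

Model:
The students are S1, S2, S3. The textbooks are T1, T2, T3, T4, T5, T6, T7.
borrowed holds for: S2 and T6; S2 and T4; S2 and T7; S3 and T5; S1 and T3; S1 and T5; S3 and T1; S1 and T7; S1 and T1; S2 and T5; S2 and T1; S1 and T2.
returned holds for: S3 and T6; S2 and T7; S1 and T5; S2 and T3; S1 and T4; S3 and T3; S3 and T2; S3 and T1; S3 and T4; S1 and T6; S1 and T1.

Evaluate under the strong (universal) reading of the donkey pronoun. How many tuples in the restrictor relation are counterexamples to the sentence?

"it" takes "a textbook" as antecedent — a donkey pronoun bound across the clause boundary.
Strong reading: for every (s,t) with borrowed(s,t), returned(s,t).
Restrictor pairs: (S1,T1) ✓  (S1,T2) ✗  (S1,T3) ✗  (S1,T5) ✓  (S1,T7) ✗  (S2,T1) ✗  (S2,T4) ✗  (S2,T5) ✗  (S2,T6) ✗  (S2,T7) ✓  (S3,T1) ✓  (S3,T5) ✗
Counterexamples (restrictor pairs failing the scope): 8.

8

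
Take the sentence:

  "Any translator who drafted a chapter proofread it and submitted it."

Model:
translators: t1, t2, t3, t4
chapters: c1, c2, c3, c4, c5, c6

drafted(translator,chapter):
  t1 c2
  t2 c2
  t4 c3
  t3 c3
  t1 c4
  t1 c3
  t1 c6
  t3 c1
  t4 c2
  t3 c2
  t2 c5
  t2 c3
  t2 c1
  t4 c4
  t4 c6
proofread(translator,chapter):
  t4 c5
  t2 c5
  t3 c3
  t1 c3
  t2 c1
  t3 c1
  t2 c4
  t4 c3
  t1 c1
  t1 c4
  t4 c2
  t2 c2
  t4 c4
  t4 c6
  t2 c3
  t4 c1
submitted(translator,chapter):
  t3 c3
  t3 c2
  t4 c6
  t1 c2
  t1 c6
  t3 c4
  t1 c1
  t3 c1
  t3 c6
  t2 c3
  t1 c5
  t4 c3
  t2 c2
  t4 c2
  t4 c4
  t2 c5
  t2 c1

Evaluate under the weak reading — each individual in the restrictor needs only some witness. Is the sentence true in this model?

False

"it" takes "a chapter" as antecedent — a donkey pronoun bound across the clause boundary.
Weak reading: every translator t with some drafted-chapter has at least one drafted-chapter c such that proofread(t,c) ∧ submitted(t,c).
Per translator: t1:✗  t2:✓  t3:✓  t4:✓
t1 has no witness among its drafted-chapters.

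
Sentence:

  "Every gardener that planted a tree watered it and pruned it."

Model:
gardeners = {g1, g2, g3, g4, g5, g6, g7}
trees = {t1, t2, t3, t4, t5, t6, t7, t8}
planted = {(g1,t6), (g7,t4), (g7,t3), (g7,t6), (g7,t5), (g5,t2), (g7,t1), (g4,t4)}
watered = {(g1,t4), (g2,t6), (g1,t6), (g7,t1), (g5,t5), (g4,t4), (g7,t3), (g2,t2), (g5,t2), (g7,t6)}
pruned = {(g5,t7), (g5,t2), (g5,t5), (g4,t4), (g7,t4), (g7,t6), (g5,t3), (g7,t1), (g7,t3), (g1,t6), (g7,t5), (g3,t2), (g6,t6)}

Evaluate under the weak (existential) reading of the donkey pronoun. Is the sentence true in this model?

True

"it" takes "a tree" as antecedent — a donkey pronoun bound across the clause boundary.
Weak reading: every gardener g with some planted-tree has at least one planted-tree t such that watered(g,t) ∧ pruned(g,t).
Per gardener: g1:✓  g4:✓  g5:✓  g7:✓
Every gardener in the restrictor has a witness.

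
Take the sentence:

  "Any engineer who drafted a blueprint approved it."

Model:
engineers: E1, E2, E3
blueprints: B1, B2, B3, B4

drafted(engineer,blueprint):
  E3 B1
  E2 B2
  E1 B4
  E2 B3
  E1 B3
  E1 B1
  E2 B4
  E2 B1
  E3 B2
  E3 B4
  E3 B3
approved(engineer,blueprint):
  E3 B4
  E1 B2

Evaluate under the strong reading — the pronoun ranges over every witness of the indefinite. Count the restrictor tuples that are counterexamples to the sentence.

"it" takes "a blueprint" as antecedent — a donkey pronoun bound across the clause boundary.
Strong reading: for every (e,b) with drafted(e,b), approved(e,b).
Restrictor pairs: (E1,B1) ✗  (E1,B3) ✗  (E1,B4) ✗  (E2,B1) ✗  (E2,B2) ✗  (E2,B3) ✗  (E2,B4) ✗  (E3,B1) ✗  (E3,B2) ✗  (E3,B3) ✗  (E3,B4) ✓
Counterexamples (restrictor pairs failing the scope): 10.

10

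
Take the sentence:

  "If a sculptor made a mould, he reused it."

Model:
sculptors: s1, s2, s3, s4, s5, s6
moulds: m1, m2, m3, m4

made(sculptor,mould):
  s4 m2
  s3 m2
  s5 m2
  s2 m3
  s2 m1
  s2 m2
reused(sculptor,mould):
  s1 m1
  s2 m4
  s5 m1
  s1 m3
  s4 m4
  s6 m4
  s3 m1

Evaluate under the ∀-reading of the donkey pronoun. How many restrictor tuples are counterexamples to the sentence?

6

"it" takes "a mould" as antecedent — a donkey pronoun bound across the clause boundary.
Strong reading: for every (s,m) with made(s,m), reused(s,m).
Restrictor pairs: (s2,m1) ✗  (s2,m2) ✗  (s2,m3) ✗  (s3,m2) ✗  (s4,m2) ✗  (s5,m2) ✗
Counterexamples (restrictor pairs failing the scope): 6.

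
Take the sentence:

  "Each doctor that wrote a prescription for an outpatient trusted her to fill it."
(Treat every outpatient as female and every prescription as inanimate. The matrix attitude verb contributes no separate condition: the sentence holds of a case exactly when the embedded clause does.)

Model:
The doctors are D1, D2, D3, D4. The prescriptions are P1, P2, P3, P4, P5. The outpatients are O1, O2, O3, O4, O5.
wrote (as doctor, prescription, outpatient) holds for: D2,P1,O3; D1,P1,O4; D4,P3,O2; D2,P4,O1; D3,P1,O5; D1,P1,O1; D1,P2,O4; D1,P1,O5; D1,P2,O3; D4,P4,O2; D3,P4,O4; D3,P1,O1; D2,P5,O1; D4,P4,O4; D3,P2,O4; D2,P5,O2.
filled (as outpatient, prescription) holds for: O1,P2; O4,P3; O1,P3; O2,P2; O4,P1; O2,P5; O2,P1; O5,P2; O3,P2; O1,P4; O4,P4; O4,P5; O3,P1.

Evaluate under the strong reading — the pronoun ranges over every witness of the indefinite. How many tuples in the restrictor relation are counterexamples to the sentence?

"her" takes "an outpatient" as antecedent and "it" takes "a prescription"; both are donkey pronouns co-varying with the restrictor.
Strong reading: for every (d,p,o) with wrote(d,p,o), filled(o,p).
Restrictor triples: (D1,P1,O1)→filled(O1,P1) ✗  (D1,P1,O4)→filled(O4,P1) ✓  (D1,P1,O5)→filled(O5,P1) ✗  (D1,P2,O3)→filled(O3,P2) ✓  (D1,P2,O4)→filled(O4,P2) ✗  (D2,P1,O3)→filled(O3,P1) ✓  (D2,P4,O1)→filled(O1,P4) ✓  (D2,P5,O1)→filled(O1,P5) ✗  (D2,P5,O2)→filled(O2,P5) ✓  (D3,P1,O1)→filled(O1,P1) ✗  (D3,P1,O5)→filled(O5,P1) ✗  (D3,P2,O4)→filled(O4,P2) ✗  (D3,P4,O4)→filled(O4,P4) ✓  (D4,P3,O2)→filled(O2,P3) ✗  (D4,P4,O2)→filled(O2,P4) ✗  (D4,P4,O4)→filled(O4,P4) ✓
Counterexamples (restrictor triples failing the scope): 9.

9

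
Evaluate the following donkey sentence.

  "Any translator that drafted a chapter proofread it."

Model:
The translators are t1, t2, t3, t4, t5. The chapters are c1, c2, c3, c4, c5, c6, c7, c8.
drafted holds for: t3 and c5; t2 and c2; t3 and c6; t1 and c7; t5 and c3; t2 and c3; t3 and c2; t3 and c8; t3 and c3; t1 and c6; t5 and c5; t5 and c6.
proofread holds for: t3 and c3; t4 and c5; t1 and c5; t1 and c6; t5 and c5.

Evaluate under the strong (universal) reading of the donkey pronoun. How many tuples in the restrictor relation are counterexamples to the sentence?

9

"it" takes "a chapter" as antecedent — a donkey pronoun bound across the clause boundary.
Strong reading: for every (t,c) with drafted(t,c), proofread(t,c).
Restrictor pairs: (t1,c6) ✓  (t1,c7) ✗  (t2,c2) ✗  (t2,c3) ✗  (t3,c2) ✗  (t3,c3) ✓  (t3,c5) ✗  (t3,c6) ✗  (t3,c8) ✗  (t5,c3) ✗  (t5,c5) ✓  (t5,c6) ✗
Counterexamples (restrictor pairs failing the scope): 9.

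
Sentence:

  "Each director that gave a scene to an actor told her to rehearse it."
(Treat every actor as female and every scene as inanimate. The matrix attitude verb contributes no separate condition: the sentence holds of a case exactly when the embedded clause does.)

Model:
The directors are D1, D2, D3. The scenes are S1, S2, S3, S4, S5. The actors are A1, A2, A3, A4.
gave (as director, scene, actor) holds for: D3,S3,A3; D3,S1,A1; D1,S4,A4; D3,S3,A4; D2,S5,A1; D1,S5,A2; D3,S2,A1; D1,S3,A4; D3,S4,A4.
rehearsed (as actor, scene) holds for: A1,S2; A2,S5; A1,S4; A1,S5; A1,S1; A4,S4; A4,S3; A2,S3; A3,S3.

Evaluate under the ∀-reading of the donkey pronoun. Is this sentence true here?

"her" takes "an actor" as antecedent and "it" takes "a scene"; both are donkey pronouns co-varying with the restrictor.
Strong reading: for every (d,s,a) with gave(d,s,a), rehearsed(a,s).
Restrictor triples: (D1,S3,A4)→rehearsed(A4,S3) ✓  (D1,S4,A4)→rehearsed(A4,S4) ✓  (D1,S5,A2)→rehearsed(A2,S5) ✓  (D2,S5,A1)→rehearsed(A1,S5) ✓  (D3,S1,A1)→rehearsed(A1,S1) ✓  (D3,S2,A1)→rehearsed(A1,S2) ✓  (D3,S3,A3)→rehearsed(A3,S3) ✓  (D3,S3,A4)→rehearsed(A4,S3) ✓  (D3,S4,A4)→rehearsed(A4,S4) ✓
Every restrictor triple satisfies the scope.

True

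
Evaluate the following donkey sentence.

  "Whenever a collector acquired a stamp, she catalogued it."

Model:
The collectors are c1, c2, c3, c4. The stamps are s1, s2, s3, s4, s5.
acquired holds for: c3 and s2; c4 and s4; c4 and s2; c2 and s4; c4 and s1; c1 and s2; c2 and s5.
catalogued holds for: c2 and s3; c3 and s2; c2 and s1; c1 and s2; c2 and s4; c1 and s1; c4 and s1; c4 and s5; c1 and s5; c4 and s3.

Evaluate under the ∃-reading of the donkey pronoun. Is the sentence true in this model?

True

"it" takes "a stamp" as antecedent — a donkey pronoun bound across the clause boundary.
Weak reading: every collector c with some acquired-stamp has at least one acquired-stamp s such that catalogued(c,s).
Per collector: c1:✓  c2:✓  c3:✓  c4:✓
Every collector in the restrictor has a witness.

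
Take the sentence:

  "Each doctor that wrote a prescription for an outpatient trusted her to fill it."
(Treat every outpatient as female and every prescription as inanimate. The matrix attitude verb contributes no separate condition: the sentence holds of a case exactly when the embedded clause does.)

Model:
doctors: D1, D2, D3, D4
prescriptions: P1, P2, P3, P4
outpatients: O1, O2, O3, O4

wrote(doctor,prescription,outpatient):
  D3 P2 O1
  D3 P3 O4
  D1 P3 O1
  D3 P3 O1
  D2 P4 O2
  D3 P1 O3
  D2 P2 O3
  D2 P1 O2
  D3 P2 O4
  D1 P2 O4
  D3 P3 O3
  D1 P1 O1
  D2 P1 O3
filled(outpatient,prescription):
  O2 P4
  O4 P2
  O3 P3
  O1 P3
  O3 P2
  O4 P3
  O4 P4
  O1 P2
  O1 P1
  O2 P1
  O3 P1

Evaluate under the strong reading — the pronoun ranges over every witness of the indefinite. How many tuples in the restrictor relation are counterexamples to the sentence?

"her" takes "an outpatient" as antecedent and "it" takes "a prescription"; both are donkey pronouns co-varying with the restrictor.
Strong reading: for every (d,p,o) with wrote(d,p,o), filled(o,p).
Restrictor triples: (D1,P1,O1)→filled(O1,P1) ✓  (D1,P2,O4)→filled(O4,P2) ✓  (D1,P3,O1)→filled(O1,P3) ✓  (D2,P1,O2)→filled(O2,P1) ✓  (D2,P1,O3)→filled(O3,P1) ✓  (D2,P2,O3)→filled(O3,P2) ✓  (D2,P4,O2)→filled(O2,P4) ✓  (D3,P1,O3)→filled(O3,P1) ✓  (D3,P2,O1)→filled(O1,P2) ✓  (D3,P2,O4)→filled(O4,P2) ✓  (D3,P3,O1)→filled(O1,P3) ✓  (D3,P3,O3)→filled(O3,P3) ✓  (D3,P3,O4)→filled(O4,P3) ✓
Counterexamples (restrictor triples failing the scope): 0.

0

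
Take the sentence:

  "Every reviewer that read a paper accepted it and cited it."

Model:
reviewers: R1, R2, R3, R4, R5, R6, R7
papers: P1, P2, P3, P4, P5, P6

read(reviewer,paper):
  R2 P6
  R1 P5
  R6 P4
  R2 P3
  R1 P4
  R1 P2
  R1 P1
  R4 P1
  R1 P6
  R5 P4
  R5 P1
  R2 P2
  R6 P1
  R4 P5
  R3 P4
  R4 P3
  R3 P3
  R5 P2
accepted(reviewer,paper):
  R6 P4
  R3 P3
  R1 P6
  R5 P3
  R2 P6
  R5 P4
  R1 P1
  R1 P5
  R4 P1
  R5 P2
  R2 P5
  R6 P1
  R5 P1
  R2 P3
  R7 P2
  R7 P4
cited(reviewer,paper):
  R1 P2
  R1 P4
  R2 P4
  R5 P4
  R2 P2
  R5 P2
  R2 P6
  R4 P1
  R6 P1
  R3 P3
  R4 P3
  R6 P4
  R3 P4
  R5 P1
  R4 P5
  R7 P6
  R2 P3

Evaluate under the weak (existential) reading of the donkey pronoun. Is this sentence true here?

"it" takes "a paper" as antecedent — a donkey pronoun bound across the clause boundary.
Weak reading: every reviewer r with some read-paper has at least one read-paper p such that accepted(r,p) ∧ cited(r,p).
Per reviewer: R1:✗  R2:✓  R3:✓  R4:✓  R5:✓  R6:✓
R1 has no witness among its read-papers.

False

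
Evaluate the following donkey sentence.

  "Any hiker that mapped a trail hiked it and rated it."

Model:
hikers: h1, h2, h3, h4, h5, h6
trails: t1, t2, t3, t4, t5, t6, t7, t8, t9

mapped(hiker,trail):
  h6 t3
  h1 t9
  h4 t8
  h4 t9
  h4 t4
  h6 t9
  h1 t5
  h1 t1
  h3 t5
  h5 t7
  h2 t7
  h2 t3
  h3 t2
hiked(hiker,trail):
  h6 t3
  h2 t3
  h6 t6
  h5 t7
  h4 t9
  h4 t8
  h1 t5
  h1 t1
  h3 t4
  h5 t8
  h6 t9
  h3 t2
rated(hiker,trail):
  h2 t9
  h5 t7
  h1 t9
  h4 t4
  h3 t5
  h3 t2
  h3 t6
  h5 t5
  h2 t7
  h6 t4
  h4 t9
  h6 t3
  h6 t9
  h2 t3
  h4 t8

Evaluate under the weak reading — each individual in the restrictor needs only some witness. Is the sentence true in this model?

False

"it" takes "a trail" as antecedent — a donkey pronoun bound across the clause boundary.
Weak reading: every hiker h with some mapped-trail has at least one mapped-trail t such that hiked(h,t) ∧ rated(h,t).
Per hiker: h1:✗  h2:✓  h3:✓  h4:✓  h5:✓  h6:✓
h1 has no witness among its mapped-trails.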